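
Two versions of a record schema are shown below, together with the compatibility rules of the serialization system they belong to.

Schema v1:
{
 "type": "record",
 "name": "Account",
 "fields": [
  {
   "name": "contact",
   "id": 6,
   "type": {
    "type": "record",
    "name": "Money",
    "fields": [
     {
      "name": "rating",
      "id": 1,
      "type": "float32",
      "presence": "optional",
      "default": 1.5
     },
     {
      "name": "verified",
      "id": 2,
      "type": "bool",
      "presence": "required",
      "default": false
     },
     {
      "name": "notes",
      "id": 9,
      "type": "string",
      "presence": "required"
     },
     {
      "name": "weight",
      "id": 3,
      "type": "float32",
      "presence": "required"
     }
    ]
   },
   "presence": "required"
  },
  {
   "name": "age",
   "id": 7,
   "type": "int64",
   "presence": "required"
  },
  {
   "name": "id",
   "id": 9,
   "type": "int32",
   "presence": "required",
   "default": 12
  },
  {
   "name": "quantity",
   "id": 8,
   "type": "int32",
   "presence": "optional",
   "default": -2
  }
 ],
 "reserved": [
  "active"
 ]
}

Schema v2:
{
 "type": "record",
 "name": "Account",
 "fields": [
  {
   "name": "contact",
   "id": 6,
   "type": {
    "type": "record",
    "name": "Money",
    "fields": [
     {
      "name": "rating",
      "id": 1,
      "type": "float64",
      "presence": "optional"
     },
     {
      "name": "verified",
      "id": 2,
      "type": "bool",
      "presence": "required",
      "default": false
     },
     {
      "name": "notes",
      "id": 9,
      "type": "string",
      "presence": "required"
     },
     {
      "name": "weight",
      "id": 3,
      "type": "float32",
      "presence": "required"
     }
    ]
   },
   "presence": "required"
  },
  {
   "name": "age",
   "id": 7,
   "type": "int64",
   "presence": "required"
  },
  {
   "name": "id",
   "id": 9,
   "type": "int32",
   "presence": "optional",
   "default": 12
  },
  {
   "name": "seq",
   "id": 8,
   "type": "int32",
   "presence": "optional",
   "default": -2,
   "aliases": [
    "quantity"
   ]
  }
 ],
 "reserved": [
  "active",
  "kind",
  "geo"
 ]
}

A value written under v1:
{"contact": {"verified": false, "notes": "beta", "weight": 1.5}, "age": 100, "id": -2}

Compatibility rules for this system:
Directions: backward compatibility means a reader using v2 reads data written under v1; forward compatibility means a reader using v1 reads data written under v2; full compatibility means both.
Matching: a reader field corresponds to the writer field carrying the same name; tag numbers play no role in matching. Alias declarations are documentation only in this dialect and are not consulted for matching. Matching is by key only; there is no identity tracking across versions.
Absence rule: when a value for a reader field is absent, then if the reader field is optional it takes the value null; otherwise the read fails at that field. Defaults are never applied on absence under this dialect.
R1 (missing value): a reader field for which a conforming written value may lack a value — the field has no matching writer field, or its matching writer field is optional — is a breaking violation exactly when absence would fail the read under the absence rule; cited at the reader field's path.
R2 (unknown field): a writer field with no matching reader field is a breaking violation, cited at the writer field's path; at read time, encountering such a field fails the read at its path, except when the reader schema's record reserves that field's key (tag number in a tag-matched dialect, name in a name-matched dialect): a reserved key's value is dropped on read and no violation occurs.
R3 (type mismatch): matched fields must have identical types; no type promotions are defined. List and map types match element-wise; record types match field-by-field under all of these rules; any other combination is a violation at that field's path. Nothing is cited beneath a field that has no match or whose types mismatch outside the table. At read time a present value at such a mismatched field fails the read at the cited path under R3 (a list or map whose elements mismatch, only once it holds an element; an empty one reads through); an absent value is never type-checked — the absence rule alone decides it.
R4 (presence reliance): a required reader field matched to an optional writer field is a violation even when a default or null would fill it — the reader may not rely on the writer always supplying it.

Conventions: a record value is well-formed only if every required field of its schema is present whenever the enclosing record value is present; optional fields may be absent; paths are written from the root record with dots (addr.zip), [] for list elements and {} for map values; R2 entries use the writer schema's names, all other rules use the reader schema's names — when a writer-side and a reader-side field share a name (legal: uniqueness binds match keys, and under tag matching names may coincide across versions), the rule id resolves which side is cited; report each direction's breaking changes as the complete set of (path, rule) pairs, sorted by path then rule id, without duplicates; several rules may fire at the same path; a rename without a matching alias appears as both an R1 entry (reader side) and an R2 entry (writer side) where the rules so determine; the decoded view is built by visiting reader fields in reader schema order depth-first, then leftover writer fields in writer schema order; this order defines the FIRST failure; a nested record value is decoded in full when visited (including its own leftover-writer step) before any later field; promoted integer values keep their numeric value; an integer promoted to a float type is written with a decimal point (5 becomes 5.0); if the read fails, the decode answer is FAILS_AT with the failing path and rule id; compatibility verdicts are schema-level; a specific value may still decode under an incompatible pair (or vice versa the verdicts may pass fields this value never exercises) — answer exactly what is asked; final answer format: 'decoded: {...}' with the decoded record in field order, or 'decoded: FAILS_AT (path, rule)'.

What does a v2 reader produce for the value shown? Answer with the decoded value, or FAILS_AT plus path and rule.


decoded: {"contact": {"rating": null, "verified": false, "notes": "beta", "weight": 1.5}, "age": 100, "id": -2, "seq": null}

the writer's type comes first in each Account pair
decode walk for Account under reader schema v2:
  contact.rating := null (absent, optional -> null)
  contact.verified := false
  contact.notes := "beta"
  contact.weight := 1.5
  age := 100
  id := -2
  seq := null (absent, optional -> null)
  => decoded: {"contact": {"rating": null, "verified": false, "notes": "beta", "weight": 1.5}, "age": 100, "id": -2, "seq": null}
ruling out the remaining Account differences:
  field id in record Account: required changed to optional -> schema-level compatibility only; this Account value's decode is unchanged
  field rating in record Money: type float32 changed to float64 (its default is dropped) -> schema-level compatibility only; this Account value's decode is unchanged


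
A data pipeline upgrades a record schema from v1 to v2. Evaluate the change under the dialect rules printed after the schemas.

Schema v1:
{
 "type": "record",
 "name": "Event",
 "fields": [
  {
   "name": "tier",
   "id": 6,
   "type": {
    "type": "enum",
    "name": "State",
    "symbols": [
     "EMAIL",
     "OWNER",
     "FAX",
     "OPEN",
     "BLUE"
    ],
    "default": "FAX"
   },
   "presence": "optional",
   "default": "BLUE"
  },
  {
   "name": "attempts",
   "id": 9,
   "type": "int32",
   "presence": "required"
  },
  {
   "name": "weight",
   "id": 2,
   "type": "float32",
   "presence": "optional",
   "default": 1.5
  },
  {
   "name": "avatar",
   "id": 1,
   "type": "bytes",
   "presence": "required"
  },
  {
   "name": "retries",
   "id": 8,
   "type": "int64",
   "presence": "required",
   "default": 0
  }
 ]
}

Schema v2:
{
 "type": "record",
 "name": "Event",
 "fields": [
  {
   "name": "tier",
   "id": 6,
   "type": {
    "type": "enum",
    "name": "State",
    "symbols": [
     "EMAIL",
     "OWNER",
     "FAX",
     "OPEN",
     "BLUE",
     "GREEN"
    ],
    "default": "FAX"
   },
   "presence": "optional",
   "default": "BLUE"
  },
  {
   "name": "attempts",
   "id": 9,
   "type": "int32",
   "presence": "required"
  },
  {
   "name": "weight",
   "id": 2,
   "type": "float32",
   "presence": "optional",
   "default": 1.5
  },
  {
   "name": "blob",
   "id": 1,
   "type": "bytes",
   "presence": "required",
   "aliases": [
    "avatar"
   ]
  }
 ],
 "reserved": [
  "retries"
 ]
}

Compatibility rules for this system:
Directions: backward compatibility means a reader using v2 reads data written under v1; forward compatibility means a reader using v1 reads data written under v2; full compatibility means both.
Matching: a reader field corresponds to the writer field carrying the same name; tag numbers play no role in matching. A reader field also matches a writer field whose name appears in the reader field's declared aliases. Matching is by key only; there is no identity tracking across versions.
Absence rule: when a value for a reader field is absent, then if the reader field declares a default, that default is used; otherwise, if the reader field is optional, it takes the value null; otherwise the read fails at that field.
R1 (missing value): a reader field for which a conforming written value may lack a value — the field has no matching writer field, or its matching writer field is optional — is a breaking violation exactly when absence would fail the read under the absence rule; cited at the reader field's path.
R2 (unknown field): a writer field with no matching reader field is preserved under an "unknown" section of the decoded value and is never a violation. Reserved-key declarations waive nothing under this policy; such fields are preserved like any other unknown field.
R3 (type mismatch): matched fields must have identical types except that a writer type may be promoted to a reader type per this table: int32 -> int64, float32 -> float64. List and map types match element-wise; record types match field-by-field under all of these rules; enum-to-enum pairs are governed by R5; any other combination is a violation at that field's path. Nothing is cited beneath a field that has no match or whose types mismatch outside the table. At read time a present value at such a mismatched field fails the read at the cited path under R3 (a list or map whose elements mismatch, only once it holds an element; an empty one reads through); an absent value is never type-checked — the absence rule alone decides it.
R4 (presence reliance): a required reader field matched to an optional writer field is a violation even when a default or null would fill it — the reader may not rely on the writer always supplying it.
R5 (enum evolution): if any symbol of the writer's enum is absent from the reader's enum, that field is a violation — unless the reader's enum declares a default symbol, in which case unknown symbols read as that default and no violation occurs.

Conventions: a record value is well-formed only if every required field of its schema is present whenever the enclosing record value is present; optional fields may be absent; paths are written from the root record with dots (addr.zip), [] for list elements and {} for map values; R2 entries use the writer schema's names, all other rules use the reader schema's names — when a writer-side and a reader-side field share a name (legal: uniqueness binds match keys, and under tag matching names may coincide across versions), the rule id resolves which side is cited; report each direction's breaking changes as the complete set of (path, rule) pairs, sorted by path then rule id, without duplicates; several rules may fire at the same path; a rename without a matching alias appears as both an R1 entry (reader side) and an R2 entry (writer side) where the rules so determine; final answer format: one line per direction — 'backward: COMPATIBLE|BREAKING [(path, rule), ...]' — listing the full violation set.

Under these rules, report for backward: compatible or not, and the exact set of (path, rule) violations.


each type pair in Event: writer, then reader
backward pass over Event, reader schema v2, writer schema v1:
  tier: paired with writer tier (State -> State; writer optional)
  attempts: paired with writer attempts (int32 -> int32; writer required)
  weight: paired with writer weight (float32 -> float32; writer optional)
  blob: paired with writer avatar (bytes -> bytes; writer required)
  leftover writer field: retries
  nothing fires on Event: backward is COMPATIBLE
diffs on Event not affecting the asked answer:
  enum State (field tier in record Event): symbol GREEN added -> no rule fires on it in Event's dialect; the asked verdict holds
  removed field retries from record Event (its key "retries" joins the reserved list) -> no rule fires on it in Event's dialect; the asked verdict holds
  renamed field avatar to blob in record Event (alias avatar declared on the renamed field) -> matters only for Event's forward compatibility — outside the asked direction

backward: COMPATIBLE []


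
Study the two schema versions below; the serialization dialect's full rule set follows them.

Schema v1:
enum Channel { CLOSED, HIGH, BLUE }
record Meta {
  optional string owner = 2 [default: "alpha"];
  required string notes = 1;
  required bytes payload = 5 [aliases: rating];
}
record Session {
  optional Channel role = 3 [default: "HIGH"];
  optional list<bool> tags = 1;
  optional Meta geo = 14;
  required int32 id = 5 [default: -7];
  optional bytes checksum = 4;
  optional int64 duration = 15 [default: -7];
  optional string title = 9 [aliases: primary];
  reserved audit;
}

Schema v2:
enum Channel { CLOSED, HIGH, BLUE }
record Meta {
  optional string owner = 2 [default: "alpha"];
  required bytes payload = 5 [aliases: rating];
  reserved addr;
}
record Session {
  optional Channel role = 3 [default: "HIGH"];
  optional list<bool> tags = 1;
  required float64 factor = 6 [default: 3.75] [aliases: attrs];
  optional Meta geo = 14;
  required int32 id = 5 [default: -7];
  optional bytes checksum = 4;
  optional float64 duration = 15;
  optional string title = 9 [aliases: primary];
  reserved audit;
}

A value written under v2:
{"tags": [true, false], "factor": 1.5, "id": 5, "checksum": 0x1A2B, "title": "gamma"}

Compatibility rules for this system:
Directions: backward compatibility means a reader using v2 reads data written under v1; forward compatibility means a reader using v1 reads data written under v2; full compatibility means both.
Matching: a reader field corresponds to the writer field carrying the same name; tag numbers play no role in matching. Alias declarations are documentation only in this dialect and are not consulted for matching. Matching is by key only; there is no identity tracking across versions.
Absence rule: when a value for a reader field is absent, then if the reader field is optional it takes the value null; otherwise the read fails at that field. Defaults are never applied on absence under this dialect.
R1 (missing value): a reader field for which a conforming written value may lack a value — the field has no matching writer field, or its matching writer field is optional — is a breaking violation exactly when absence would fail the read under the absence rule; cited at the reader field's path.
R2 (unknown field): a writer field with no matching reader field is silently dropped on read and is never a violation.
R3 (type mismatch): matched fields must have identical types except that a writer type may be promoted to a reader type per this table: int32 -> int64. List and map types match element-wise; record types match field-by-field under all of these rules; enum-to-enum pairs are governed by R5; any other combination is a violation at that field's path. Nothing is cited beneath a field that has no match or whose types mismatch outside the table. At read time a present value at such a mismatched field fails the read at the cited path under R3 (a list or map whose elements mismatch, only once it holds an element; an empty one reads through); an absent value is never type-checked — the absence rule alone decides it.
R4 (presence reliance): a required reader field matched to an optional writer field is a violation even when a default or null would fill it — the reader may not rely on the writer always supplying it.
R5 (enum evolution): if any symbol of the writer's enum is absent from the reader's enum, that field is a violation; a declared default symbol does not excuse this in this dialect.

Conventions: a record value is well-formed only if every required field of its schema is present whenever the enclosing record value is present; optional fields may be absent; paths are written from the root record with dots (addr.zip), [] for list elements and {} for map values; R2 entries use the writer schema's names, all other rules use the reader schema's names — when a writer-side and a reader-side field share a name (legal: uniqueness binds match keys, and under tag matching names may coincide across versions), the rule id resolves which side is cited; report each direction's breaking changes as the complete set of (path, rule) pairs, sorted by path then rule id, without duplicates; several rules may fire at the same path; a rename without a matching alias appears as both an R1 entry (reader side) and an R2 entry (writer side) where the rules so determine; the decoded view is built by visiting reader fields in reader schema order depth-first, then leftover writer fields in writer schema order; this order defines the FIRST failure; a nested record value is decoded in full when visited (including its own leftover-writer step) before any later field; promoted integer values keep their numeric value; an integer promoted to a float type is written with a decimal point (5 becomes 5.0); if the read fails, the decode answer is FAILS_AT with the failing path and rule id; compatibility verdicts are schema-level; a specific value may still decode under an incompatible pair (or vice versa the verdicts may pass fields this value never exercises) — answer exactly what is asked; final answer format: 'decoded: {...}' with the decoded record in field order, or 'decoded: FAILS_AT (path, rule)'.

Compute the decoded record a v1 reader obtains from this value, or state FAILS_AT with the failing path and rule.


decoded: {"role": null, "tags": [true, false], "geo": null, "id": 5, "checksum": 0x1A2B, "duration": null, "title": "gamma"}

the writer's type comes first in each Session pair
decode walk for Session under reader schema v1:
  role := null (missing; optional => null)
  tags := [true, false]
  geo := null (missing; optional => null)
  id := 5
  checksum := 0x1A2B
  duration := null (missing; optional => null)
  title := "gamma"
  writer factor: no reader field; dropped
  => decoded: {"role": null, "tags": [true, false], "geo": null, "id": 5, "checksum": 0x1A2B, "duration": null, "title": "gamma"}
checking off the Session differences that do not matter here:
  field duration in record Session: type int64 changed to float64 (its default is dropped) -> affects the rule determinations only; this particular Session value decodes identically
  removed field notes from record Meta -> affects the rule determinations only; this particular Session value decodes identically
  added field factor to record Session: required float64, tag 6, default 3.75 (in v2 it sits immediately before geo) -> affects the rule determinations only; this particular Session value decodes identically


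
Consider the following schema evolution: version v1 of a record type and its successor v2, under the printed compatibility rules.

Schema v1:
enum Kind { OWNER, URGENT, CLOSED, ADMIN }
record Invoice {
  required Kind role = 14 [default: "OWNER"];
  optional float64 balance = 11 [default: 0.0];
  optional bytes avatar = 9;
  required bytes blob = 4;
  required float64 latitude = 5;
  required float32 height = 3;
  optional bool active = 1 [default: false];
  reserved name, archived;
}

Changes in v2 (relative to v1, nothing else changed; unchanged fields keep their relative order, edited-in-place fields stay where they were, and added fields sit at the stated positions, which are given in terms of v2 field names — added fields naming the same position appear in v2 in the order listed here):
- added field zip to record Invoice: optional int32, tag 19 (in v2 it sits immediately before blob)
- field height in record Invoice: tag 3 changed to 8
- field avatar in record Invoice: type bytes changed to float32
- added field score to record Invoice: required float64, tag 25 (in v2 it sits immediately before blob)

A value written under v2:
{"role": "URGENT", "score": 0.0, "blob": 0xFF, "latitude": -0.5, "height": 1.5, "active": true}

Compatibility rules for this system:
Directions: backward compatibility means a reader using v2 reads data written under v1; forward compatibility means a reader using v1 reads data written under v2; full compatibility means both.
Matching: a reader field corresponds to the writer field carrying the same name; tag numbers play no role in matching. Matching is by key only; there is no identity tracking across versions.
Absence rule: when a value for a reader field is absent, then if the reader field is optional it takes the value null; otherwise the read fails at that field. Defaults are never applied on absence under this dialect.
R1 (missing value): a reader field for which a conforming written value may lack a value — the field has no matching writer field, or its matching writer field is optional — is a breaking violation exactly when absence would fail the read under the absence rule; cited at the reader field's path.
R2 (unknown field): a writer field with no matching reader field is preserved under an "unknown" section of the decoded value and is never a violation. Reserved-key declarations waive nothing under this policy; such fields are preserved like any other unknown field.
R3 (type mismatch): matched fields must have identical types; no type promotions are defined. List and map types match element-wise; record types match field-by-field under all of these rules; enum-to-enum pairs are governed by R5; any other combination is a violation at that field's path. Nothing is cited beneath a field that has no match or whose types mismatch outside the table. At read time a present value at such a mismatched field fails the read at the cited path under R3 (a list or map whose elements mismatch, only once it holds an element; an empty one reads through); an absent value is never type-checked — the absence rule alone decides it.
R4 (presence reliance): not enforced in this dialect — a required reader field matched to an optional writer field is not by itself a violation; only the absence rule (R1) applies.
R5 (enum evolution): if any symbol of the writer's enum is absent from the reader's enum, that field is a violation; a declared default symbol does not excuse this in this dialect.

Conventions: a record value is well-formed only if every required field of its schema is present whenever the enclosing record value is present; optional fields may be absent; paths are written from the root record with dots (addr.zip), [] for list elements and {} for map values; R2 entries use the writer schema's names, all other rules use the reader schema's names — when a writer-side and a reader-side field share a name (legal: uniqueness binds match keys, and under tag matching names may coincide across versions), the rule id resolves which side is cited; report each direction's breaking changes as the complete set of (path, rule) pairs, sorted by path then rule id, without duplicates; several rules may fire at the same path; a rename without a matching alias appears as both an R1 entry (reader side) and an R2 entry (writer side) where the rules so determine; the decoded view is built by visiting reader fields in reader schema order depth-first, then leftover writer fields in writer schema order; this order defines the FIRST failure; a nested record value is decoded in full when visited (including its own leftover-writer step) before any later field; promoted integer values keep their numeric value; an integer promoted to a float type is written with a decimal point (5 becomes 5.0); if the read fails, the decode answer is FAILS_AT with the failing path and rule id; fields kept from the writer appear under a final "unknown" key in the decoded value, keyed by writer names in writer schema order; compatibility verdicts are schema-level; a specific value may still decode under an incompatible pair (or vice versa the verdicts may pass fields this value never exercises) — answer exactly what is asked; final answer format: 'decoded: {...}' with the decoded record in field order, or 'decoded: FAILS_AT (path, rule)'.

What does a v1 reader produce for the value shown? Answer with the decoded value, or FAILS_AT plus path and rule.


arrows below run writer -> reader for Invoice
decode (reader v1):
  role := "URGENT"
  balance := null (missing; optional => null)
  avatar := null (missing; optional => null)
  blob := 0xFF
  latitude := -0.5
  height := 1.5
  active := true
  writer score: kept under "unknown"
  => decoded: {"role": "URGENT", "balance": null, "avatar": null, "blob": 0xFF, "latitude": -0.5, "height": 1.5, "active": true, "unknown": {"score": 0.0}}
the other Invoice changes do not affect what is asked:
  field height in record Invoice: tag 3 changed to 8 -> inert under this dialect — no rule fires on Invoice and the result does not move
  field avatar in record Invoice: type bytes changed to float32 -> matters for Invoice compatibility verdicts, not for this value's decode
  added field zip to record Invoice: optional int32, tag 19 (in v2 it sits immediately before blob) -> inert under this dialect — no rule fires on Invoice and the result does not move

decoded: {"role": "URGENT", "balance": null, "avatar": null, "blob": 0xFF, "latitude": -0.5, "height": 1.5, "active": true, "unknown": {"score": 0.0}}


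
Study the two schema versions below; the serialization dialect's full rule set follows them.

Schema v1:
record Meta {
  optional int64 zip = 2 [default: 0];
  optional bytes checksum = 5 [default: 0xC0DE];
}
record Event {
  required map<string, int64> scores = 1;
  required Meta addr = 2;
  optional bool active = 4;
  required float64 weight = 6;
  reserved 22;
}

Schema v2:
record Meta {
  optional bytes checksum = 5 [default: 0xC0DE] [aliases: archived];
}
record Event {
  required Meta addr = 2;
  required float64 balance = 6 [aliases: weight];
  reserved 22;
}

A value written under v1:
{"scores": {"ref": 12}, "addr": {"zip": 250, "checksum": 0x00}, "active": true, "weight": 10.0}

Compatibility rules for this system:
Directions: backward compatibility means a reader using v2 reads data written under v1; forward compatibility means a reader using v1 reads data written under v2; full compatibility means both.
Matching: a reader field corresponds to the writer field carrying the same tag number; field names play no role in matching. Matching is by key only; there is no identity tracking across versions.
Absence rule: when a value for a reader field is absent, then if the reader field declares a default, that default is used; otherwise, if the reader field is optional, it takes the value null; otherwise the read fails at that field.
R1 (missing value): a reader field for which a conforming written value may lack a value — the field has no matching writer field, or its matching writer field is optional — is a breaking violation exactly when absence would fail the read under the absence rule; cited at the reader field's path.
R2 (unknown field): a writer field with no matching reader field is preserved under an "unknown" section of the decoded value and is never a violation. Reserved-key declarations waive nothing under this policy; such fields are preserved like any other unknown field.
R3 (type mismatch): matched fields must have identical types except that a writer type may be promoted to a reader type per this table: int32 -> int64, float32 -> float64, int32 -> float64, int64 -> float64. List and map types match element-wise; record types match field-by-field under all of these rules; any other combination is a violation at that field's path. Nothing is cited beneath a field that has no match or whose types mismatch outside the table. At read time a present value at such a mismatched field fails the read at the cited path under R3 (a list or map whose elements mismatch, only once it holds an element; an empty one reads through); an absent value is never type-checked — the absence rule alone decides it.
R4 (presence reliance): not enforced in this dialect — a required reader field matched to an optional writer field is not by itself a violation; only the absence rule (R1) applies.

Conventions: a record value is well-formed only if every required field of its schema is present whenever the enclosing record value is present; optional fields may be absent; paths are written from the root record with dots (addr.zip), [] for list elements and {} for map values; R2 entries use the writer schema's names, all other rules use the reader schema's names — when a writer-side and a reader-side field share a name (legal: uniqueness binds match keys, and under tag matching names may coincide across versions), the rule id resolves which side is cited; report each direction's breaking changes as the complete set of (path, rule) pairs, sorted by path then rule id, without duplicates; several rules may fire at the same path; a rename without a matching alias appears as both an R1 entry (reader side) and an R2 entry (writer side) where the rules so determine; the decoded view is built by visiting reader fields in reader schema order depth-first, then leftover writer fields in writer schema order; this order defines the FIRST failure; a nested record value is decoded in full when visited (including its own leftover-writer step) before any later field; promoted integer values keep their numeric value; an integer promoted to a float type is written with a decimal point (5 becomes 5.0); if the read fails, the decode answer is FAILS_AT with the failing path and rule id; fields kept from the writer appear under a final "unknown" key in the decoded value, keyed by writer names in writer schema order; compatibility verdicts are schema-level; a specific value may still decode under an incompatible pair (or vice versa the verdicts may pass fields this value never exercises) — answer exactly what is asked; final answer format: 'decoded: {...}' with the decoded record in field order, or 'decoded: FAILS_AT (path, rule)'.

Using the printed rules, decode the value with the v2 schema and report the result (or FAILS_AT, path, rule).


decoded: {"addr": {"checksum": 0x00, "unknown": {"zip": 250}}, "balance": 10.0, "unknown": {"scores": {"ref": 12}, "active": true}}

arrows below run writer -> reader for Event
decoding the Event value with the v2 reader:
  addr.checksum := 0x00
  writer addr.zip: kept under "unknown"
  balance := 10.0 (from writer weight)
  writer scores: kept under "unknown"
  writer active: kept under "unknown"
  => decoded: {"addr": {"checksum": 0x00, "unknown": {"zip": 250}}, "balance": 10.0, "unknown": {"scores": {"ref": 12}, "active": true}}


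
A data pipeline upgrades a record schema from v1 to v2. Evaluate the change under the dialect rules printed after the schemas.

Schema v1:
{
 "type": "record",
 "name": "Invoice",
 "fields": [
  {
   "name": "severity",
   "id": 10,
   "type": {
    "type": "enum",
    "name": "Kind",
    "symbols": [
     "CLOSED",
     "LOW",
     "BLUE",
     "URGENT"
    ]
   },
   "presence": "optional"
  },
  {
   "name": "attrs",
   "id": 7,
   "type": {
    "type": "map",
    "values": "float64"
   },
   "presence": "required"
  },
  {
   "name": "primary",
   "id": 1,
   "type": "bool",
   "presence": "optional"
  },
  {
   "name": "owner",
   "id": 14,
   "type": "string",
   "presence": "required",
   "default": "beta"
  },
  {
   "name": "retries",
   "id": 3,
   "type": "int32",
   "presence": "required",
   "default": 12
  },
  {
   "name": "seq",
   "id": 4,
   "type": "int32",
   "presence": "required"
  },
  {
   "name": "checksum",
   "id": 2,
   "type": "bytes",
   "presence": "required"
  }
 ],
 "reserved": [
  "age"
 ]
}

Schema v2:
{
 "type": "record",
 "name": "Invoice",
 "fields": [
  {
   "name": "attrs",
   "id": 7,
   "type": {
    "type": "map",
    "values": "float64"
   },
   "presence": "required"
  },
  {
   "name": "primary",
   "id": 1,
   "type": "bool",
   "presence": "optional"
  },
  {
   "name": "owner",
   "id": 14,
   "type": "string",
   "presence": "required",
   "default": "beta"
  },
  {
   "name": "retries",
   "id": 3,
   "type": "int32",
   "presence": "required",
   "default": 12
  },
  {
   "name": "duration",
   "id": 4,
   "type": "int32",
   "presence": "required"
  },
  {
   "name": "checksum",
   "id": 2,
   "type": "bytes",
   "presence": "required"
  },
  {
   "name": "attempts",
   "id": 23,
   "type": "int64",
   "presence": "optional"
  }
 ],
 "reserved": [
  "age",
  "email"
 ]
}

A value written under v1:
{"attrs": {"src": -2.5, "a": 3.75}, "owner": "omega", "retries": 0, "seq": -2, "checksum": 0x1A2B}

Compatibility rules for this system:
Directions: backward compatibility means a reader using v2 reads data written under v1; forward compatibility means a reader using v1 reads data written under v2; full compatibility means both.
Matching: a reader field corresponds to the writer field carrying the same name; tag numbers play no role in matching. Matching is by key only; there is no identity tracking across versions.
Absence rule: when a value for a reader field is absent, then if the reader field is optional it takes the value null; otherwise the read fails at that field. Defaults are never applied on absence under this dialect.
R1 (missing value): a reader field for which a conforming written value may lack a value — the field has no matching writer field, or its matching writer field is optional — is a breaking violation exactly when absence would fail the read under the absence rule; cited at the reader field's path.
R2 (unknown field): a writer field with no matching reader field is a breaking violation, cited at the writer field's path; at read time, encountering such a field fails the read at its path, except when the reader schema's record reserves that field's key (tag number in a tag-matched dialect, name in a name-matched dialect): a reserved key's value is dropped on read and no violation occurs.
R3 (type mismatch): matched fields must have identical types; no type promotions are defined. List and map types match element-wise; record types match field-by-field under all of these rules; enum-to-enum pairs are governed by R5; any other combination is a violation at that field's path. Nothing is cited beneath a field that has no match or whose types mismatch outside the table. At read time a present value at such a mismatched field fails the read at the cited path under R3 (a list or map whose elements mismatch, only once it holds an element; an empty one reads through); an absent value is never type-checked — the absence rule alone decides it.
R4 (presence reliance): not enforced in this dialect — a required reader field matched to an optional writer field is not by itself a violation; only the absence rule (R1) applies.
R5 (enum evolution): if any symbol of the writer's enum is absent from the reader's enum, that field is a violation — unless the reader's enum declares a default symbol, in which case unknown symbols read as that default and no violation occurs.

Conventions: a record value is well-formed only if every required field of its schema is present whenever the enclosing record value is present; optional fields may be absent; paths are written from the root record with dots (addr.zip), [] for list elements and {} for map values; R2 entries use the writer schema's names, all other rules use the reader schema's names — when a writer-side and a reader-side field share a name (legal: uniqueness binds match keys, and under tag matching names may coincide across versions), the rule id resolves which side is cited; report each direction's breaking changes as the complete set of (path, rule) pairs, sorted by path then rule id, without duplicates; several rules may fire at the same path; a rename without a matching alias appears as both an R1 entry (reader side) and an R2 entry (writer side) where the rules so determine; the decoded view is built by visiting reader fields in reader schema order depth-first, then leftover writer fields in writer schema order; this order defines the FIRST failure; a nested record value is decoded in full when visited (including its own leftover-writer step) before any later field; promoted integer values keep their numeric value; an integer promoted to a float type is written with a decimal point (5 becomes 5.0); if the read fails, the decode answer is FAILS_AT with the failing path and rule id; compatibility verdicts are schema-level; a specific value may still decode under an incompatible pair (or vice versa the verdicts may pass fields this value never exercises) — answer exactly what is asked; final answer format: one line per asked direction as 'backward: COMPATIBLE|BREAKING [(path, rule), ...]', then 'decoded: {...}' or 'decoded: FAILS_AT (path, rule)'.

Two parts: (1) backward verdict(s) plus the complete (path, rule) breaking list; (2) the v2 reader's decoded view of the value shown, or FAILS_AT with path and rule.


backward: BREAKING [(duration, R1), (seq, R2), (severity, R2)]; decoded: FAILS_AT (duration, R1)

in Invoice below, arrows point writer -> reader
checking backward for Invoice: reader v2 against writer v1:
  writer required, map<string, float64> -> map<string, float64>: reader attrs maps from writer attrs
  writer optional, bool -> bool: reader primary maps from writer primary
  writer required, string -> string: reader owner maps from writer owner
  writer required, int32 -> int32: reader retries maps from writer retries
  duration has no writer counterpart
  writer required, bytes -> bytes: reader checksum maps from writer checksum
  attempts has no writer counterpart
  writer field severity has no reader counterpart
  writer field seq has no reader counterpart
  R1 fires at duration
  R2 fires at seq
  R2 fires at severity
  => backward verdict for Invoice: BREAKING, 3 violation(s)
decoding the Invoice value with the v2 reader:
  attrs := {"src": -2.5, "a": 3.75}
  primary := null (missing; optional => null)
  owner := "omega"
  retries := 0
  read fails at duration under R1 (no fill)
  => FAILS_AT (duration, R1)
remaining Invoice differences; none change what is asked:
  added field attempts to record Invoice: optional int64, tag 23 (in v2 it sits last) -> affects forward compatibility only, which is not asked


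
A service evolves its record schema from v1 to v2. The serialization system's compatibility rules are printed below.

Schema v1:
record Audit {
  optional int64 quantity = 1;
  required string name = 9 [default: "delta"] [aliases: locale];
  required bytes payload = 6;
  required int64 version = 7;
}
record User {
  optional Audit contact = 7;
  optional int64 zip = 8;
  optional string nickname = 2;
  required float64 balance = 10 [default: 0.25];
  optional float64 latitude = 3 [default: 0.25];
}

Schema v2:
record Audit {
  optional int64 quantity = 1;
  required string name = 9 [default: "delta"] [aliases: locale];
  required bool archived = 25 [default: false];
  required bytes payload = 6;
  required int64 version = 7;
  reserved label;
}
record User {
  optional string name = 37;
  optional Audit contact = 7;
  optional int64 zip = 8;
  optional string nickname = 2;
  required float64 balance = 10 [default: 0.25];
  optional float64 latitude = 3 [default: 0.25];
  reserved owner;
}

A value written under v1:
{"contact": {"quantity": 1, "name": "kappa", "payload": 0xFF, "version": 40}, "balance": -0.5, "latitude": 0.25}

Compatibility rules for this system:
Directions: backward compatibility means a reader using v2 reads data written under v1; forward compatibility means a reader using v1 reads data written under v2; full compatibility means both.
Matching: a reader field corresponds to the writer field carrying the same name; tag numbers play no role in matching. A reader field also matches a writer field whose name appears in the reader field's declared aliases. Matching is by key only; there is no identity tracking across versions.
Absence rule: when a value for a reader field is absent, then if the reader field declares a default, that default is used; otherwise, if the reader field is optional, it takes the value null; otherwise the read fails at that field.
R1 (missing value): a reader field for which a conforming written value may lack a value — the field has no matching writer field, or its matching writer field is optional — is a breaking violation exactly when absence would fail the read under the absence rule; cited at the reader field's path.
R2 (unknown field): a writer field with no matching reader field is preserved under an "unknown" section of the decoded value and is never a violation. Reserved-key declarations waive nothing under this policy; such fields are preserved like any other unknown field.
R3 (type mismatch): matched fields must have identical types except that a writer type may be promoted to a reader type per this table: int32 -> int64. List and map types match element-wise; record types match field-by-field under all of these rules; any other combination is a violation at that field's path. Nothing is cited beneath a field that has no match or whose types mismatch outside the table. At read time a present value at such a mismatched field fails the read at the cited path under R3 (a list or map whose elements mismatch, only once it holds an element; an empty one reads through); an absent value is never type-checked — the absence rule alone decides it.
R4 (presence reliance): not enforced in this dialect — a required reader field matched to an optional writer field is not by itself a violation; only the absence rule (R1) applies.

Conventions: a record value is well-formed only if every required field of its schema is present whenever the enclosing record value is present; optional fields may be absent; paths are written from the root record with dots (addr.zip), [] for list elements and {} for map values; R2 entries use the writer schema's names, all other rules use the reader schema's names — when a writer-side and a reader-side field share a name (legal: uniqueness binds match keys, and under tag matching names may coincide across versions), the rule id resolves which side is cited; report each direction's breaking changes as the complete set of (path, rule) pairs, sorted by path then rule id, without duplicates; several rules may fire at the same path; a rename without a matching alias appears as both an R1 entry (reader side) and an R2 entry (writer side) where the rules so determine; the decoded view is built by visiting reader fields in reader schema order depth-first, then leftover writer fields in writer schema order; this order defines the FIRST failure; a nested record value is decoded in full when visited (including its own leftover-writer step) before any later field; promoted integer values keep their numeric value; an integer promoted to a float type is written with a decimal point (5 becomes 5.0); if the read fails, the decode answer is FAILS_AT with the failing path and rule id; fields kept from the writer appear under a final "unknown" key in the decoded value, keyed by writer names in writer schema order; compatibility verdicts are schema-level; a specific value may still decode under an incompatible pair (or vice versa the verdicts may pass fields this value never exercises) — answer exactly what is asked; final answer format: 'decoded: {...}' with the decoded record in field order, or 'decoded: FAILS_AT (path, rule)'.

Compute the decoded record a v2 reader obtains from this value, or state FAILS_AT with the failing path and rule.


decoded: {"name": null, "contact": {"quantity": 1, "name": "kappa", "archived": false, "payload": 0xFF, "version": 40}, "zip": null, "nickname": null, "balance": -0.5, "latitude": 0.25}

arrows below run writer -> reader for User
decode walk for User under reader schema v2:
  name := null (absent, optional -> null)
  contact.quantity := 1
  contact.name := "kappa"
  contact.archived := false (absent -> default)
  contact.payload := 0xFF
  contact.version := 40
  zip := null (absent, optional -> null)
  nickname := null (absent, optional -> null)
  balance := -0.5
  latitude := 0.25
  => decoded: {"name": null, "contact": {"quantity": 1, "name": "kappa", "archived": false, "payload": 0xFF, "version": 40}, "zip": null, "nickname": null, "balance": -0.5, "latitude": 0.25}
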